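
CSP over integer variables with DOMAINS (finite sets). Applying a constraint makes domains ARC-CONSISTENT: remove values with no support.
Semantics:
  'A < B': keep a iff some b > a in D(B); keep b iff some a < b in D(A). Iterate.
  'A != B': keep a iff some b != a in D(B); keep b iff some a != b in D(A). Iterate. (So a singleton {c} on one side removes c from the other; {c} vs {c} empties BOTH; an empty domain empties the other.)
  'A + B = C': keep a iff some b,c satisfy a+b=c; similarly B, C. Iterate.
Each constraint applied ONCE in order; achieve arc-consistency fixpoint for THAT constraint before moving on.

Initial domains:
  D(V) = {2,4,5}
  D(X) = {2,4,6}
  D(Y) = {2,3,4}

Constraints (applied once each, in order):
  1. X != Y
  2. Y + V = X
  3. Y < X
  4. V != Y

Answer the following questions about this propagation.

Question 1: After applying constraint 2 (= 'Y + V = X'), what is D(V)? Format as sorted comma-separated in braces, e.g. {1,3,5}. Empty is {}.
Constraint 1 (X != Y) on D(X)={2,4,6} D(Y)={2,3,4}: no change
Constraint 2 (Y + V = X) on D(Y)={2,3,4} D(V)={2,4,5} D(X)={2,4,6}: Y {2,3,4}->{2,4}; V {2,4,5}->{2,4}; X {2,4,6}->{4,6}
So after constraint 2: D(V) = {2,4}

Answer: {2,4}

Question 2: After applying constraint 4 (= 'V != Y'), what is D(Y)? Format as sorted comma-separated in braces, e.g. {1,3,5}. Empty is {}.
Constraint 1 (X != Y) on D(X)={2,4,6} D(Y)={2,3,4}: no change
Constraint 2 (Y + V = X) on D(Y)={2,3,4} D(V)={2,4,5} D(X)={2,4,6}: Y {2,3,4}->{2,4}; V {2,4,5}->{2,4}; X {2,4,6}->{4,6}
Constraint 3 (Y < X) on D(Y)={2,4} D(X)={4,6}: no change
Constraint 4 (V != Y) on D(V)={2,4} D(Y)={2,4}: no change
So after constraint 4: D(Y) = {2,4}

Answer: {2,4}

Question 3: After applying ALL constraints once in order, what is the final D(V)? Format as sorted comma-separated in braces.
Answer: {2,4}

Derivation:
Constraint 1 (X != Y) on D(X)={2,4,6} D(Y)={2,3,4}: no change
Constraint 2 (Y + V = X) on D(Y)={2,3,4} D(V)={2,4,5} D(X)={2,4,6}: Y {2,3,4}->{2,4}; V {2,4,5}->{2,4}; X {2,4,6}->{4,6}
Constraint 3 (Y < X) on D(Y)={2,4} D(X)={4,6}: no change
Constraint 4 (V != Y) on D(V)={2,4} D(Y)={2,4}: no change
So after all 4 constraints: D(V) = {2,4}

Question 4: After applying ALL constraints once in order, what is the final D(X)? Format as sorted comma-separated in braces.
Answer: {4,6}

Derivation:
Constraint 1 (X != Y) on D(X)={2,4,6} D(Y)={2,3,4}: no change
Constraint 2 (Y + V = X) on D(Y)={2,3,4} D(V)={2,4,5} D(X)={2,4,6}: Y {2,3,4}->{2,4}; V {2,4,5}->{2,4}; X {2,4,6}->{4,6}
Constraint 3 (Y < X) on D(Y)={2,4} D(X)={4,6}: no change
Constraint 4 (V != Y) on D(V)={2,4} D(Y)={2,4}: no change
So after all 4 constraints: D(X) = {4,6}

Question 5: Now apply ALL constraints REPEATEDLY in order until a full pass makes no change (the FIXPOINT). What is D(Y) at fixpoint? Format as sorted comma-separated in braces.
Answer: {2,4}

Derivation:
pass 0 (initial): D(Y)={2,3,4}
pass 1: V {2,4,5}->{2,4}; X {2,4,6}->{4,6}; Y {2,3,4}->{2,4}
pass 2: no change
Fixpoint after 2 passes: D(Y) = {2,4}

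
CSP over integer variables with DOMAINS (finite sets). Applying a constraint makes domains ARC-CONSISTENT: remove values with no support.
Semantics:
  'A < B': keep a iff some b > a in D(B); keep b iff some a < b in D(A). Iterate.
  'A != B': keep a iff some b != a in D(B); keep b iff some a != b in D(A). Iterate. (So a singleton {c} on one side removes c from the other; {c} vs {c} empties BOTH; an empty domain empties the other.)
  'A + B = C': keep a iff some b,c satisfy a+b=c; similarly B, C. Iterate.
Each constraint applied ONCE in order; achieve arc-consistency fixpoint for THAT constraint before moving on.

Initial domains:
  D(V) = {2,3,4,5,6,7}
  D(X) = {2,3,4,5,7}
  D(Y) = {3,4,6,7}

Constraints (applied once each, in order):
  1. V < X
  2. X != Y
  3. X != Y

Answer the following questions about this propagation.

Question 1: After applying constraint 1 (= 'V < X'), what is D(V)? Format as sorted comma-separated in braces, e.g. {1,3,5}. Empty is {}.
Constraint 1 (V < X) on D(V)={2,3,4,5,6,7} D(X)={2,3,4,5,7}: V {2,3,4,5,6,7}->{2,3,4,5,6}; X {2,3,4,5,7}->{3,4,5,7}
So after constraint 1: D(V) = {2,3,4,5,6}

Answer: {2,3,4,5,6}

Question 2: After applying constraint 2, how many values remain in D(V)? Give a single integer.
Constraint 1 (V < X) on D(V)={2,3,4,5,6,7} D(X)={2,3,4,5,7}: V {2,3,4,5,6,7}->{2,3,4,5,6}; X {2,3,4,5,7}->{3,4,5,7}
Constraint 2 (X != Y) on D(X)={3,4,5,7} D(Y)={3,4,6,7}: no change
So after constraint 2: D(V)={2,3,4,5,6}, size = 5

Answer: 5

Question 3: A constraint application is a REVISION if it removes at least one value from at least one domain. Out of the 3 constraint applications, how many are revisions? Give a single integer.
Constraint 1 (V < X) on D(V)={2,3,4,5,6,7} D(X)={2,3,4,5,7}: V {2,3,4,5,6,7}->{2,3,4,5,6}; X {2,3,4,5,7}->{3,4,5,7} => REVISION
Constraint 2 (X != Y) on D(X)={3,4,5,7} D(Y)={3,4,6,7}: no change => not a revision
Constraint 3 (X != Y) on D(X)={3,4,5,7} D(Y)={3,4,6,7}: no change => not a revision
Total revisions = 1

Answer: 1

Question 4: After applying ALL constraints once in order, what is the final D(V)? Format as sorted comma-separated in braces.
Constraint 1 (V < X) on D(V)={2,3,4,5,6,7} D(X)={2,3,4,5,7}: V {2,3,4,5,6,7}->{2,3,4,5,6}; X {2,3,4,5,7}->{3,4,5,7}
Constraint 2 (X != Y) on D(X)={3,4,5,7} D(Y)={3,4,6,7}: no change
Constraint 3 (X != Y) on D(X)={3,4,5,7} D(Y)={3,4,6,7}: no change
So after all 3 constraints: D(V) = {2,3,4,5,6}

Answer: {2,3,4,5,6}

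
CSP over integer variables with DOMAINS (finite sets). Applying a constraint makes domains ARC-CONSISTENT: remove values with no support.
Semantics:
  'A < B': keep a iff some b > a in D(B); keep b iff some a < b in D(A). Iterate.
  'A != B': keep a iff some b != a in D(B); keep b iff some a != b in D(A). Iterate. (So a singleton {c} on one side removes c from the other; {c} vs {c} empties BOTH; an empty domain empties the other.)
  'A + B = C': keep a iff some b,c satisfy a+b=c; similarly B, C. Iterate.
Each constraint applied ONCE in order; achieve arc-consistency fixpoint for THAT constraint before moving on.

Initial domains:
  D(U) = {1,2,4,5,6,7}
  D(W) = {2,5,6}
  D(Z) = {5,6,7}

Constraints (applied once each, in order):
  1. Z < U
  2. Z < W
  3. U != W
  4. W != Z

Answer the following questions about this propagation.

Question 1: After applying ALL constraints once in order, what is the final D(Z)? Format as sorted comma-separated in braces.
Constraint 1 (Z < U) on D(Z)={5,6,7} D(U)={1,2,4,5,6,7}: Z {5,6,7}->{5,6}; U {1,2,4,5,6,7}->{6,7}
Constraint 2 (Z < W) on D(Z)={5,6} D(W)={2,5,6}: Z {5,6}->{5}; W {2,5,6}->{6}
Constraint 3 (U != W) on D(U)={6,7} D(W)={6}: U {6,7}->{7}
Constraint 4 (W != Z) on D(W)={6} D(Z)={5}: no change
So after all 4 constraints: D(Z) = {5}

Answer: {5}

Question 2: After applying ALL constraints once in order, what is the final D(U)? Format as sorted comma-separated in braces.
Answer: {7}

Derivation:
Constraint 1 (Z < U) on D(Z)={5,6,7} D(U)={1,2,4,5,6,7}: Z {5,6,7}->{5,6}; U {1,2,4,5,6,7}->{6,7}
Constraint 2 (Z < W) on D(Z)={5,6} D(W)={2,5,6}: Z {5,6}->{5}; W {2,5,6}->{6}
Constraint 3 (U != W) on D(U)={6,7} D(W)={6}: U {6,7}->{7}
Constraint 4 (W != Z) on D(W)={6} D(Z)={5}: no change
So after all 4 constraints: D(U) = {7}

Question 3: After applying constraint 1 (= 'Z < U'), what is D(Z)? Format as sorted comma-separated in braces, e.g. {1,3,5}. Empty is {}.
Answer: {5,6}

Derivation:
Constraint 1 (Z < U) on D(Z)={5,6,7} D(U)={1,2,4,5,6,7}: Z {5,6,7}->{5,6}; U {1,2,4,5,6,7}->{6,7}
So after constraint 1: D(Z) = {5,6}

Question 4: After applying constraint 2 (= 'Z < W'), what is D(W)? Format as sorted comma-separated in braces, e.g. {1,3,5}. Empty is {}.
Constraint 1 (Z < U) on D(Z)={5,6,7} D(U)={1,2,4,5,6,7}: Z {5,6,7}->{5,6}; U {1,2,4,5,6,7}->{6,7}
Constraint 2 (Z < W) on D(Z)={5,6} D(W)={2,5,6}: Z {5,6}->{5}; W {2,5,6}->{6}
So after constraint 2: D(W) = {6}

Answer: {6}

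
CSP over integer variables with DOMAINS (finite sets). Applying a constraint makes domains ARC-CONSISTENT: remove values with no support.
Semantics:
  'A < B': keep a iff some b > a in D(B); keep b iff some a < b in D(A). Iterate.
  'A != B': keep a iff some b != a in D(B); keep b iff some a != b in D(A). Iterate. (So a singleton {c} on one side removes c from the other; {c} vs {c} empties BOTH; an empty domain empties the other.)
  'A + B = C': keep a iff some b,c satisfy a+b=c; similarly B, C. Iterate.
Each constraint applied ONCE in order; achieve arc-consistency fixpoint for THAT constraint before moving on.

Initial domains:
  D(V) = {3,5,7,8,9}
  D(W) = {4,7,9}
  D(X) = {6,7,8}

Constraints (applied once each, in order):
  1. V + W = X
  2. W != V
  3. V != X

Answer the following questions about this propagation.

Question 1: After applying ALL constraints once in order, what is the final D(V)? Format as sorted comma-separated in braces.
Constraint 1 (V + W = X) on D(V)={3,5,7,8,9} D(W)={4,7,9} D(X)={6,7,8}: V {3,5,7,8,9}->{3}; W {4,7,9}->{4}; X {6,7,8}->{7}
Constraint 2 (W != V) on D(W)={4} D(V)={3}: no change
Constraint 3 (V != X) on D(V)={3} D(X)={7}: no change
So after all 3 constraints: D(V) = {3}

Answer: {3}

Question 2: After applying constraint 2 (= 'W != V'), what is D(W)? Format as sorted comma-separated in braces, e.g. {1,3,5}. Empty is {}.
Constraint 1 (V + W = X) on D(V)={3,5,7,8,9} D(W)={4,7,9} D(X)={6,7,8}: V {3,5,7,8,9}->{3}; W {4,7,9}->{4}; X {6,7,8}->{7}
Constraint 2 (W != V) on D(W)={4} D(V)={3}: no change
So after constraint 2: D(W) = {4}

Answer: {4}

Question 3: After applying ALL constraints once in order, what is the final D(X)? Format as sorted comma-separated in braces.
Answer: {7}

Derivation:
Constraint 1 (V + W = X) on D(V)={3,5,7,8,9} D(W)={4,7,9} D(X)={6,7,8}: V {3,5,7,8,9}->{3}; W {4,7,9}->{4}; X {6,7,8}->{7}
Constraint 2 (W != V) on D(W)={4} D(V)={3}: no change
Constraint 3 (V != X) on D(V)={3} D(X)={7}: no change
So after all 3 constraints: D(X) = {7}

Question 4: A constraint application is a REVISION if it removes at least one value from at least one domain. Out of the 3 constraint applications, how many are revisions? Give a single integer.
Answer: 1

Derivation:
Constraint 1 (V + W = X) on D(V)={3,5,7,8,9} D(W)={4,7,9} D(X)={6,7,8}: V {3,5,7,8,9}->{3}; W {4,7,9}->{4}; X {6,7,8}->{7} => REVISION
Constraint 2 (W != V) on D(W)={4} D(V)={3}: no change => not a revision
Constraint 3 (V != X) on D(V)={3} D(X)={7}: no change => not a revision
Total revisions = 1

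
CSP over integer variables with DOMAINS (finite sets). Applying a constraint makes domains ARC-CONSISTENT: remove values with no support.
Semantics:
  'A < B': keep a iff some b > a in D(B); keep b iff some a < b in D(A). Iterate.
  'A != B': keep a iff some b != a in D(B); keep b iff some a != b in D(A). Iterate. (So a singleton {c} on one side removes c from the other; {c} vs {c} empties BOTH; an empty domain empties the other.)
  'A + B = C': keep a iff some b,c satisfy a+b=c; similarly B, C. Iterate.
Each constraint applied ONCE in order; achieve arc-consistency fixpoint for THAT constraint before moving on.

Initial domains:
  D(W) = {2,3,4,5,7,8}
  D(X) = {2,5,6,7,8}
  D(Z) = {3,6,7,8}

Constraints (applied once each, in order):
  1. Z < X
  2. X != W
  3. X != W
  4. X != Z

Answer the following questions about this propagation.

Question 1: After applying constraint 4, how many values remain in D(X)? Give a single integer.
Constraint 1 (Z < X) on D(Z)={3,6,7,8} D(X)={2,5,6,7,8}: Z {3,6,7,8}->{3,6,7}; X {2,5,6,7,8}->{5,6,7,8}
Constraint 2 (X != W) on D(X)={5,6,7,8} D(W)={2,3,4,5,7,8}: no change
Constraint 3 (X != W) on D(X)={5,6,7,8} D(W)={2,3,4,5,7,8}: no change
Constraint 4 (X != Z) on D(X)={5,6,7,8} D(Z)={3,6,7}: no change
So after constraint 4: D(X)={5,6,7,8}, size = 4

Answer: 4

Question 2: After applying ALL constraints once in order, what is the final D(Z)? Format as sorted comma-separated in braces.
Constraint 1 (Z < X) on D(Z)={3,6,7,8} D(X)={2,5,6,7,8}: Z {3,6,7,8}->{3,6,7}; X {2,5,6,7,8}->{5,6,7,8}
Constraint 2 (X != W) on D(X)={5,6,7,8} D(W)={2,3,4,5,7,8}: no change
Constraint 3 (X != W) on D(X)={5,6,7,8} D(W)={2,3,4,5,7,8}: no change
Constraint 4 (X != Z) on D(X)={5,6,7,8} D(Z)={3,6,7}: no change
So after all 4 constraints: D(Z) = {3,6,7}

Answer: {3,6,7}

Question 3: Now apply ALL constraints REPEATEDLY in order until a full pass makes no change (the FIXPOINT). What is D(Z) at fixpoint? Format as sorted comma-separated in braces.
Answer: {3,6,7}

Derivation:
pass 0 (initial): D(Z)={3,6,7,8}
pass 1: X {2,5,6,7,8}->{5,6,7,8}; Z {3,6,7,8}->{3,6,7}
pass 2: no change
Fixpoint after 2 passes: D(Z) = {3,6,7}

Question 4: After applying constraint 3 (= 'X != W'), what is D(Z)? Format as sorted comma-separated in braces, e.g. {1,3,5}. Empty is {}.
Answer: {3,6,7}

Derivation:
Constraint 1 (Z < X) on D(Z)={3,6,7,8} D(X)={2,5,6,7,8}: Z {3,6,7,8}->{3,6,7}; X {2,5,6,7,8}->{5,6,7,8}
Constraint 2 (X != W) on D(X)={5,6,7,8} D(W)={2,3,4,5,7,8}: no change
Constraint 3 (X != W) on D(X)={5,6,7,8} D(W)={2,3,4,5,7,8}: no change
So after constraint 3: D(Z) = {3,6,7}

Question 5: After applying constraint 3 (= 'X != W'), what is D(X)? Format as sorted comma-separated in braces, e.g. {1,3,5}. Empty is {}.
Answer: {5,6,7,8}

Derivation:
Constraint 1 (Z < X) on D(Z)={3,6,7,8} D(X)={2,5,6,7,8}: Z {3,6,7,8}->{3,6,7}; X {2,5,6,7,8}->{5,6,7,8}
Constraint 2 (X != W) on D(X)={5,6,7,8} D(W)={2,3,4,5,7,8}: no change
Constraint 3 (X != W) on D(X)={5,6,7,8} D(W)={2,3,4,5,7,8}: no change
So after constraint 3: D(X) = {5,6,7,8}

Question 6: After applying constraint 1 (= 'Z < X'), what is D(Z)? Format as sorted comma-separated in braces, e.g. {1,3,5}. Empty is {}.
Constraint 1 (Z < X) on D(Z)={3,6,7,8} D(X)={2,5,6,7,8}: Z {3,6,7,8}->{3,6,7}; X {2,5,6,7,8}->{5,6,7,8}
So after constraint 1: D(Z) = {3,6,7}

Answer: {3,6,7}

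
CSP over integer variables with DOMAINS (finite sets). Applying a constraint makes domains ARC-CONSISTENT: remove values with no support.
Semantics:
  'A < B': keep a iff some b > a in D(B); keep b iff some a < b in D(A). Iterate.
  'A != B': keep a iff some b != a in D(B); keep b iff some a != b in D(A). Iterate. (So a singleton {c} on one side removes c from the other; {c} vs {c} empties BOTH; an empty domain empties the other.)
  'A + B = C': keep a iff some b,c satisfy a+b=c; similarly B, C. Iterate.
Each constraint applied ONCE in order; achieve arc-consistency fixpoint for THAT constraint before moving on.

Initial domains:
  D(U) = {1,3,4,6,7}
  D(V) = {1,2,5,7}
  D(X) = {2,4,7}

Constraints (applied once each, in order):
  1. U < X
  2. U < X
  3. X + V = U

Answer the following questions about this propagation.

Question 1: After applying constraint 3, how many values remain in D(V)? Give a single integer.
Answer: 2

Derivation:
Constraint 1 (U < X) on D(U)={1,3,4,6,7} D(X)={2,4,7}: U {1,3,4,6,7}->{1,3,4,6}
Constraint 2 (U < X) on D(U)={1,3,4,6} D(X)={2,4,7}: no change
Constraint 3 (X + V = U) on D(X)={2,4,7} D(V)={1,2,5,7} D(U)={1,3,4,6}: X {2,4,7}->{2,4}; V {1,2,5,7}->{1,2}; U {1,3,4,6}->{3,4,6}
So after constraint 3: D(V)={1,2}, size = 2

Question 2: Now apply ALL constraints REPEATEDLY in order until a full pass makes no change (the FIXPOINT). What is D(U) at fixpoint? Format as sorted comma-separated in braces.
Answer: {}

Derivation:
pass 0 (initial): D(U)={1,3,4,6,7}
pass 1: U {1,3,4,6,7}->{3,4,6}; V {1,2,5,7}->{1,2}; X {2,4,7}->{2,4}
pass 2: U {3,4,6}->{}; V {1,2}->{}; X {2,4}->{}
pass 3: no change
Fixpoint after 3 passes: D(U) = {}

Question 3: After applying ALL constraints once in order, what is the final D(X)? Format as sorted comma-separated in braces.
Constraint 1 (U < X) on D(U)={1,3,4,6,7} D(X)={2,4,7}: U {1,3,4,6,7}->{1,3,4,6}
Constraint 2 (U < X) on D(U)={1,3,4,6} D(X)={2,4,7}: no change
Constraint 3 (X + V = U) on D(X)={2,4,7} D(V)={1,2,5,7} D(U)={1,3,4,6}: X {2,4,7}->{2,4}; V {1,2,5,7}->{1,2}; U {1,3,4,6}->{3,4,6}
So after all 3 constraints: D(X) = {2,4}

Answer: {2,4}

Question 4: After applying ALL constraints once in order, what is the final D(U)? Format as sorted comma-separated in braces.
Answer: {3,4,6}

Derivation:
Constraint 1 (U < X) on D(U)={1,3,4,6,7} D(X)={2,4,7}: U {1,3,4,6,7}->{1,3,4,6}
Constraint 2 (U < X) on D(U)={1,3,4,6} D(X)={2,4,7}: no change
Constraint 3 (X + V = U) on D(X)={2,4,7} D(V)={1,2,5,7} D(U)={1,3,4,6}: X {2,4,7}->{2,4}; V {1,2,5,7}->{1,2}; U {1,3,4,6}->{3,4,6}
So after all 3 constraints: D(U) = {3,4,6}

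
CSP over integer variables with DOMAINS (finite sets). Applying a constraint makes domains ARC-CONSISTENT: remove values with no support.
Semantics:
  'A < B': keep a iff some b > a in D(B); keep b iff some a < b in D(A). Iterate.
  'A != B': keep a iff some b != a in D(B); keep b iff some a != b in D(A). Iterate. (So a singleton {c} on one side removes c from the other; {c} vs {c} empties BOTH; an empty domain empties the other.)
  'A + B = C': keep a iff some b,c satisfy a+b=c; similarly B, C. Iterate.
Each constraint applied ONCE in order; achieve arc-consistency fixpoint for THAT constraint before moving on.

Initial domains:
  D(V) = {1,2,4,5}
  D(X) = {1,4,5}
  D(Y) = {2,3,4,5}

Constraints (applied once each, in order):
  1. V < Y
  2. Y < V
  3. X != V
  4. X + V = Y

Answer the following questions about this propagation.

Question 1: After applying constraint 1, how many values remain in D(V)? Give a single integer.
Answer: 3

Derivation:
Constraint 1 (V < Y) on D(V)={1,2,4,5} D(Y)={2,3,4,5}: V {1,2,4,5}->{1,2,4}
So after constraint 1: D(V)={1,2,4}, size = 3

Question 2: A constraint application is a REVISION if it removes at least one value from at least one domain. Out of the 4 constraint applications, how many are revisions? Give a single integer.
Constraint 1 (V < Y) on D(V)={1,2,4,5} D(Y)={2,3,4,5}: V {1,2,4,5}->{1,2,4} => REVISION
Constraint 2 (Y < V) on D(Y)={2,3,4,5} D(V)={1,2,4}: Y {2,3,4,5}->{2,3}; V {1,2,4}->{4} => REVISION
Constraint 3 (X != V) on D(X)={1,4,5} D(V)={4}: X {1,4,5}->{1,5} => REVISION
Constraint 4 (X + V = Y) on D(X)={1,5} D(V)={4} D(Y)={2,3}: X {1,5}->{}; V {4}->{}; Y {2,3}->{} => REVISION
Total revisions = 4

Answer: 4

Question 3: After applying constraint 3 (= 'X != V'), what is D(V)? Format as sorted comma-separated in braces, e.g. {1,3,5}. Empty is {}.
Constraint 1 (V < Y) on D(V)={1,2,4,5} D(Y)={2,3,4,5}: V {1,2,4,5}->{1,2,4}
Constraint 2 (Y < V) on D(Y)={2,3,4,5} D(V)={1,2,4}: Y {2,3,4,5}->{2,3}; V {1,2,4}->{4}
Constraint 3 (X != V) on D(X)={1,4,5} D(V)={4}: X {1,4,5}->{1,5}
So after constraint 3: D(V) = {4}

Answer: {4}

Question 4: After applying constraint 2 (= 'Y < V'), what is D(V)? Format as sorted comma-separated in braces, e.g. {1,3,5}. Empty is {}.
Answer: {4}

Derivation:
Constraint 1 (V < Y) on D(V)={1,2,4,5} D(Y)={2,3,4,5}: V {1,2,4,5}->{1,2,4}
Constraint 2 (Y < V) on D(Y)={2,3,4,5} D(V)={1,2,4}: Y {2,3,4,5}->{2,3}; V {1,2,4}->{4}
So after constraint 2: D(V) = {4}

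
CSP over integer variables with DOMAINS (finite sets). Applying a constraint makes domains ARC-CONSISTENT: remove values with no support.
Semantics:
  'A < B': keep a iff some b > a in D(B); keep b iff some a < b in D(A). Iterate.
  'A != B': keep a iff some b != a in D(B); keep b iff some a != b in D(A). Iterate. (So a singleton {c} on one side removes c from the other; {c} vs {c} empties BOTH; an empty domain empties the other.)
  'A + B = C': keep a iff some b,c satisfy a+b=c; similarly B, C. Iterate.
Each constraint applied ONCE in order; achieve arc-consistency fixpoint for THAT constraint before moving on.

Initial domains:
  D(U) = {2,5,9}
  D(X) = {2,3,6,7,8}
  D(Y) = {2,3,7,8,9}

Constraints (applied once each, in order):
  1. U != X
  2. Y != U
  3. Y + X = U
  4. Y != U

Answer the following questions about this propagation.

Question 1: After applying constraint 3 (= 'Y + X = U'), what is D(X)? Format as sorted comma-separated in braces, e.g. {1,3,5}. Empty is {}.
Constraint 1 (U != X) on D(U)={2,5,9} D(X)={2,3,6,7,8}: no change
Constraint 2 (Y != U) on D(Y)={2,3,7,8,9} D(U)={2,5,9}: no change
Constraint 3 (Y + X = U) on D(Y)={2,3,7,8,9} D(X)={2,3,6,7,8} D(U)={2,5,9}: Y {2,3,7,8,9}->{2,3,7}; X {2,3,6,7,8}->{2,3,6,7}; U {2,5,9}->{5,9}
So after constraint 3: D(X) = {2,3,6,7}

Answer: {2,3,6,7}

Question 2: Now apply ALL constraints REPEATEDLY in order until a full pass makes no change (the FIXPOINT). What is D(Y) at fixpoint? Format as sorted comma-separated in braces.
Answer: {2,3,7}

Derivation:
pass 0 (initial): D(Y)={2,3,7,8,9}
pass 1: U {2,5,9}->{5,9}; X {2,3,6,7,8}->{2,3,6,7}; Y {2,3,7,8,9}->{2,3,7}
pass 2: no change
Fixpoint after 2 passes: D(Y) = {2,3,7}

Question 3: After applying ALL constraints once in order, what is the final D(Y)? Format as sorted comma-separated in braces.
Constraint 1 (U != X) on D(U)={2,5,9} D(X)={2,3,6,7,8}: no change
Constraint 2 (Y != U) on D(Y)={2,3,7,8,9} D(U)={2,5,9}: no change
Constraint 3 (Y + X = U) on D(Y)={2,3,7,8,9} D(X)={2,3,6,7,8} D(U)={2,5,9}: Y {2,3,7,8,9}->{2,3,7}; X {2,3,6,7,8}->{2,3,6,7}; U {2,5,9}->{5,9}
Constraint 4 (Y != U) on D(Y)={2,3,7} D(U)={5,9}: no change
So after all 4 constraints: D(Y) = {2,3,7}

Answer: {2,3,7}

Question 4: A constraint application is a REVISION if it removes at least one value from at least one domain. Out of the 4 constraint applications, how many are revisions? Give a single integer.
Constraint 1 (U != X) on D(U)={2,5,9} D(X)={2,3,6,7,8}: no change => not a revision
Constraint 2 (Y != U) on D(Y)={2,3,7,8,9} D(U)={2,5,9}: no change => not a revision
Constraint 3 (Y + X = U) on D(Y)={2,3,7,8,9} D(X)={2,3,6,7,8} D(U)={2,5,9}: Y {2,3,7,8,9}->{2,3,7}; X {2,3,6,7,8}->{2,3,6,7}; U {2,5,9}->{5,9} => REVISION
Constraint 4 (Y != U) on D(Y)={2,3,7} D(U)={5,9}: no change => not a revision
Total revisions = 1

Answer: 1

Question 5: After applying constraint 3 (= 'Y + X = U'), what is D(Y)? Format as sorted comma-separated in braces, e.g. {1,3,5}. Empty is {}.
Answer: {2,3,7}

Derivation:
Constraint 1 (U != X) on D(U)={2,5,9} D(X)={2,3,6,7,8}: no change
Constraint 2 (Y != U) on D(Y)={2,3,7,8,9} D(U)={2,5,9}: no change
Constraint 3 (Y + X = U) on D(Y)={2,3,7,8,9} D(X)={2,3,6,7,8} D(U)={2,5,9}: Y {2,3,7,8,9}->{2,3,7}; X {2,3,6,7,8}->{2,3,6,7}; U {2,5,9}->{5,9}
So after constraint 3: D(Y) = {2,3,7}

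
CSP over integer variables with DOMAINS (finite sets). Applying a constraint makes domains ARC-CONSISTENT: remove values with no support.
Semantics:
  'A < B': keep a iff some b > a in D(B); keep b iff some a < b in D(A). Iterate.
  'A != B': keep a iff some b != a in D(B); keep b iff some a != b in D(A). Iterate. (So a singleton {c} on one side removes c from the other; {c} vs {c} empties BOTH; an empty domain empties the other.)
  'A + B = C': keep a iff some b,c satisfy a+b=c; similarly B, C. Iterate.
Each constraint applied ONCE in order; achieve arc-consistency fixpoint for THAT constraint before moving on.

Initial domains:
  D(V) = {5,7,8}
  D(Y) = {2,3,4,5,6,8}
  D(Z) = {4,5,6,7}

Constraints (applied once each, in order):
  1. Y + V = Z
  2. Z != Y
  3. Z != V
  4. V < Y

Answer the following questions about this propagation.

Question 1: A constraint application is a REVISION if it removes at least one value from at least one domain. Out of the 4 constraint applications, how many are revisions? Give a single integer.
Constraint 1 (Y + V = Z) on D(Y)={2,3,4,5,6,8} D(V)={5,7,8} D(Z)={4,5,6,7}: Y {2,3,4,5,6,8}->{2}; V {5,7,8}->{5}; Z {4,5,6,7}->{7} => REVISION
Constraint 2 (Z != Y) on D(Z)={7} D(Y)={2}: no change => not a revision
Constraint 3 (Z != V) on D(Z)={7} D(V)={5}: no change => not a revision
Constraint 4 (V < Y) on D(V)={5} D(Y)={2}: V {5}->{}; Y {2}->{} => REVISION
Total revisions = 2

Answer: 2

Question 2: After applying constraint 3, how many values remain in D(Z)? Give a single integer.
Answer: 1

Derivation:
Constraint 1 (Y + V = Z) on D(Y)={2,3,4,5,6,8} D(V)={5,7,8} D(Z)={4,5,6,7}: Y {2,3,4,5,6,8}->{2}; V {5,7,8}->{5}; Z {4,5,6,7}->{7}
Constraint 2 (Z != Y) on D(Z)={7} D(Y)={2}: no change
Constraint 3 (Z != V) on D(Z)={7} D(V)={5}: no change
So after constraint 3: D(Z)={7}, size = 1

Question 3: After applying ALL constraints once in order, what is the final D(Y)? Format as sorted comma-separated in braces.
Answer: {}

Derivation:
Constraint 1 (Y + V = Z) on D(Y)={2,3,4,5,6,8} D(V)={5,7,8} D(Z)={4,5,6,7}: Y {2,3,4,5,6,8}->{2}; V {5,7,8}->{5}; Z {4,5,6,7}->{7}
Constraint 2 (Z != Y) on D(Z)={7} D(Y)={2}: no change
Constraint 3 (Z != V) on D(Z)={7} D(V)={5}: no change
Constraint 4 (V < Y) on D(V)={5} D(Y)={2}: V {5}->{}; Y {2}->{}
So after all 4 constraints: D(Y) = {}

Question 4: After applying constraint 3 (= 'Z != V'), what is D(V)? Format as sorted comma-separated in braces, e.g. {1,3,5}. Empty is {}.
Constraint 1 (Y + V = Z) on D(Y)={2,3,4,5,6,8} D(V)={5,7,8} D(Z)={4,5,6,7}: Y {2,3,4,5,6,8}->{2}; V {5,7,8}->{5}; Z {4,5,6,7}->{7}
Constraint 2 (Z != Y) on D(Z)={7} D(Y)={2}: no change
Constraint 3 (Z != V) on D(Z)={7} D(V)={5}: no change
So after constraint 3: D(V) = {5}

Answer: {5}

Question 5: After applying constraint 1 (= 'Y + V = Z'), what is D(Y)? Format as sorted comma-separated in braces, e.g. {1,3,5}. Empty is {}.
Answer: {2}

Derivation:
Constraint 1 (Y + V = Z) on D(Y)={2,3,4,5,6,8} D(V)={5,7,8} D(Z)={4,5,6,7}: Y {2,3,4,5,6,8}->{2}; V {5,7,8}->{5}; Z {4,5,6,7}->{7}
So after constraint 1: D(Y) = {2}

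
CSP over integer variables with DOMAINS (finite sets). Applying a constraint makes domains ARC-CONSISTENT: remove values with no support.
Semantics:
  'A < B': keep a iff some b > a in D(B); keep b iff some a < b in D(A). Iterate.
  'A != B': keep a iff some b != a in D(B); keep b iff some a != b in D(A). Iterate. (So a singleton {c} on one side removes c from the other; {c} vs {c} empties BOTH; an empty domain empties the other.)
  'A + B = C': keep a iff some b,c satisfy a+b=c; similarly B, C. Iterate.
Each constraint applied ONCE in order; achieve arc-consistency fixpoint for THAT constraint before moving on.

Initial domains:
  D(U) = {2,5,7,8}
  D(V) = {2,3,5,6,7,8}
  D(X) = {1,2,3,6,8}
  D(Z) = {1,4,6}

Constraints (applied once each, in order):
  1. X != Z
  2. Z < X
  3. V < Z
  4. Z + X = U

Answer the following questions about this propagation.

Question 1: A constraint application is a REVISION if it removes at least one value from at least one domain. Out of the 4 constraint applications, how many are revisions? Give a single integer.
Constraint 1 (X != Z) on D(X)={1,2,3,6,8} D(Z)={1,4,6}: no change => not a revision
Constraint 2 (Z < X) on D(Z)={1,4,6} D(X)={1,2,3,6,8}: X {1,2,3,6,8}->{2,3,6,8} => REVISION
Constraint 3 (V < Z) on D(V)={2,3,5,6,7,8} D(Z)={1,4,6}: V {2,3,5,6,7,8}->{2,3,5}; Z {1,4,6}->{4,6} => REVISION
Constraint 4 (Z + X = U) on D(Z)={4,6} D(X)={2,3,6,8} D(U)={2,5,7,8}: X {2,3,6,8}->{2,3}; U {2,5,7,8}->{7,8} => REVISION
Total revisions = 3

Answer: 3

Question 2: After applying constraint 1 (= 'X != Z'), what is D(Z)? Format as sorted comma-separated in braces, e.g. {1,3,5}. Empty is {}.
Answer: {1,4,6}

Derivation:
Constraint 1 (X != Z) on D(X)={1,2,3,6,8} D(Z)={1,4,6}: no change
So after constraint 1: D(Z) = {1,4,6}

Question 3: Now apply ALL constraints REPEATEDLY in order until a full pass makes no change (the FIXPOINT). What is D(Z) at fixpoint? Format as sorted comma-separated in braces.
pass 0 (initial): D(Z)={1,4,6}
pass 1: U {2,5,7,8}->{7,8}; V {2,3,5,6,7,8}->{2,3,5}; X {1,2,3,6,8}->{2,3}; Z {1,4,6}->{4,6}
pass 2: U {7,8}->{}; V {2,3,5}->{}; X {2,3}->{}; Z {4,6}->{}
pass 3: no change
Fixpoint after 3 passes: D(Z) = {}

Answer: {}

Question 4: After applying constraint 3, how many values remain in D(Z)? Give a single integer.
Answer: 2

Derivation:
Constraint 1 (X != Z) on D(X)={1,2,3,6,8} D(Z)={1,4,6}: no change
Constraint 2 (Z < X) on D(Z)={1,4,6} D(X)={1,2,3,6,8}: X {1,2,3,6,8}->{2,3,6,8}
Constraint 3 (V < Z) on D(V)={2,3,5,6,7,8} D(Z)={1,4,6}: V {2,3,5,6,7,8}->{2,3,5}; Z {1,4,6}->{4,6}
So after constraint 3: D(Z)={4,6}, size = 2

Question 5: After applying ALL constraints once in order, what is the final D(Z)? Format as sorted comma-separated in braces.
Constraint 1 (X != Z) on D(X)={1,2,3,6,8} D(Z)={1,4,6}: no change
Constraint 2 (Z < X) on D(Z)={1,4,6} D(X)={1,2,3,6,8}: X {1,2,3,6,8}->{2,3,6,8}
Constraint 3 (V < Z) on D(V)={2,3,5,6,7,8} D(Z)={1,4,6}: V {2,3,5,6,7,8}->{2,3,5}; Z {1,4,6}->{4,6}
Constraint 4 (Z + X = U) on D(Z)={4,6} D(X)={2,3,6,8} D(U)={2,5,7,8}: X {2,3,6,8}->{2,3}; U {2,5,7,8}->{7,8}
So after all 4 constraints: D(Z) = {4,6}

Answer: {4,6}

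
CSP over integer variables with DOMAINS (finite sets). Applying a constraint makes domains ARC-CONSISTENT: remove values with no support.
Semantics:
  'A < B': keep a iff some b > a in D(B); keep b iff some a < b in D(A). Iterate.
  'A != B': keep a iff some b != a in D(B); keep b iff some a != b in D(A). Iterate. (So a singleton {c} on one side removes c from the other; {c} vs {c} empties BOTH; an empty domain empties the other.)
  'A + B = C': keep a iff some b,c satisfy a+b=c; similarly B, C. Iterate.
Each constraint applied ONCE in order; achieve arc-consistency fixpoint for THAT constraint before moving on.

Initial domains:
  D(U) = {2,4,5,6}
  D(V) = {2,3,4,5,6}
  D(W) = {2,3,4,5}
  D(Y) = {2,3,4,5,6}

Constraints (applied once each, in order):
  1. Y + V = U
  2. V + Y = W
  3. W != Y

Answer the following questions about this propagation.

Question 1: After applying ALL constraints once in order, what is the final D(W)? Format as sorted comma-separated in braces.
Constraint 1 (Y + V = U) on D(Y)={2,3,4,5,6} D(V)={2,3,4,5,6} D(U)={2,4,5,6}: Y {2,3,4,5,6}->{2,3,4}; V {2,3,4,5,6}->{2,3,4}; U {2,4,5,6}->{4,5,6}
Constraint 2 (V + Y = W) on D(V)={2,3,4} D(Y)={2,3,4} D(W)={2,3,4,5}: V {2,3,4}->{2,3}; Y {2,3,4}->{2,3}; W {2,3,4,5}->{4,5}
Constraint 3 (W != Y) on D(W)={4,5} D(Y)={2,3}: no change
So after all 3 constraints: D(W) = {4,5}

Answer: {4,5}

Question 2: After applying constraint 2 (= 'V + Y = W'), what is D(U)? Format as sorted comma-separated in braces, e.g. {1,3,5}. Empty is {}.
Answer: {4,5,6}

Derivation:
Constraint 1 (Y + V = U) on D(Y)={2,3,4,5,6} D(V)={2,3,4,5,6} D(U)={2,4,5,6}: Y {2,3,4,5,6}->{2,3,4}; V {2,3,4,5,6}->{2,3,4}; U {2,4,5,6}->{4,5,6}
Constraint 2 (V + Y = W) on D(V)={2,3,4} D(Y)={2,3,4} D(W)={2,3,4,5}: V {2,3,4}->{2,3}; Y {2,3,4}->{2,3}; W {2,3,4,5}->{4,5}
So after constraint 2: D(U) = {4,5,6}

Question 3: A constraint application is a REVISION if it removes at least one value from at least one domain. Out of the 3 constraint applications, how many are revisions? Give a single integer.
Answer: 2

Derivation:
Constraint 1 (Y + V = U) on D(Y)={2,3,4,5,6} D(V)={2,3,4,5,6} D(U)={2,4,5,6}: Y {2,3,4,5,6}->{2,3,4}; V {2,3,4,5,6}->{2,3,4}; U {2,4,5,6}->{4,5,6} => REVISION
Constraint 2 (V + Y = W) on D(V)={2,3,4} D(Y)={2,3,4} D(W)={2,3,4,5}: V {2,3,4}->{2,3}; Y {2,3,4}->{2,3}; W {2,3,4,5}->{4,5} => REVISION
Constraint 3 (W != Y) on D(W)={4,5} D(Y)={2,3}: no change => not a revision
Total revisions = 2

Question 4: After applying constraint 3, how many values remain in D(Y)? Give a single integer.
Constraint 1 (Y + V = U) on D(Y)={2,3,4,5,6} D(V)={2,3,4,5,6} D(U)={2,4,5,6}: Y {2,3,4,5,6}->{2,3,4}; V {2,3,4,5,6}->{2,3,4}; U {2,4,5,6}->{4,5,6}
Constraint 2 (V + Y = W) on D(V)={2,3,4} D(Y)={2,3,4} D(W)={2,3,4,5}: V {2,3,4}->{2,3}; Y {2,3,4}->{2,3}; W {2,3,4,5}->{4,5}
Constraint 3 (W != Y) on D(W)={4,5} D(Y)={2,3}: no change
So after constraint 3: D(Y)={2,3}, size = 2

Answer: 2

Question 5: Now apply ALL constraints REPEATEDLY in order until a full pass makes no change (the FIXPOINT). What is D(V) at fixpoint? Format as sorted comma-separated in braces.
Answer: {2,3}

Derivation:
pass 0 (initial): D(V)={2,3,4,5,6}
pass 1: U {2,4,5,6}->{4,5,6}; V {2,3,4,5,6}->{2,3}; W {2,3,4,5}->{4,5}; Y {2,3,4,5,6}->{2,3}
pass 2: no change
Fixpoint after 2 passes: D(V) = {2,3}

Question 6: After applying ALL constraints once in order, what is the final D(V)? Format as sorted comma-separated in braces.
Answer: {2,3}

Derivation:
Constraint 1 (Y + V = U) on D(Y)={2,3,4,5,6} D(V)={2,3,4,5,6} D(U)={2,4,5,6}: Y {2,3,4,5,6}->{2,3,4}; V {2,3,4,5,6}->{2,3,4}; U {2,4,5,6}->{4,5,6}
Constraint 2 (V + Y = W) on D(V)={2,3,4} D(Y)={2,3,4} D(W)={2,3,4,5}: V {2,3,4}->{2,3}; Y {2,3,4}->{2,3}; W {2,3,4,5}->{4,5}
Constraint 3 (W != Y) on D(W)={4,5} D(Y)={2,3}: no change
So after all 3 constraints: D(V) = {2,3}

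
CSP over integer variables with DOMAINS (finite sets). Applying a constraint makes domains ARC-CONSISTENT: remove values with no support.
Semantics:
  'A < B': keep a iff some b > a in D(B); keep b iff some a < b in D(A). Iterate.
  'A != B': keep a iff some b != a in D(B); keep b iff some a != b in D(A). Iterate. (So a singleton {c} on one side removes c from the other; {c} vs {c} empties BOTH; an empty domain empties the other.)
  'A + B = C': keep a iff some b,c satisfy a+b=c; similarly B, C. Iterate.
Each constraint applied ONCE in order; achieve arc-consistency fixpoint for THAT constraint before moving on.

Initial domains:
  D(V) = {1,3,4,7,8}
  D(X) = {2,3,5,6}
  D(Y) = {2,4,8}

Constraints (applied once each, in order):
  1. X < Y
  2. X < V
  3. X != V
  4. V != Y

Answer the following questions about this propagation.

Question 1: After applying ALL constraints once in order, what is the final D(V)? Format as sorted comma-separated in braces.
Answer: {3,4,7,8}

Derivation:
Constraint 1 (X < Y) on D(X)={2,3,5,6} D(Y)={2,4,8}: Y {2,4,8}->{4,8}
Constraint 2 (X < V) on D(X)={2,3,5,6} D(V)={1,3,4,7,8}: V {1,3,4,7,8}->{3,4,7,8}
Constraint 3 (X != V) on D(X)={2,3,5,6} D(V)={3,4,7,8}: no change
Constraint 4 (V != Y) on D(V)={3,4,7,8} D(Y)={4,8}: no change
So after all 4 constraints: D(V) = {3,4,7,8}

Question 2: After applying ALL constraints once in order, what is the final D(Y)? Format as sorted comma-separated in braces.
Constraint 1 (X < Y) on D(X)={2,3,5,6} D(Y)={2,4,8}: Y {2,4,8}->{4,8}
Constraint 2 (X < V) on D(X)={2,3,5,6} D(V)={1,3,4,7,8}: V {1,3,4,7,8}->{3,4,7,8}
Constraint 3 (X != V) on D(X)={2,3,5,6} D(V)={3,4,7,8}: no change
Constraint 4 (V != Y) on D(V)={3,4,7,8} D(Y)={4,8}: no change
So after all 4 constraints: D(Y) = {4,8}

Answer: {4,8}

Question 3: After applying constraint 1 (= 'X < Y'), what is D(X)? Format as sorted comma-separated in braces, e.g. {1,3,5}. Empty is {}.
Answer: {2,3,5,6}

Derivation:
Constraint 1 (X < Y) on D(X)={2,3,5,6} D(Y)={2,4,8}: Y {2,4,8}->{4,8}
So after constraint 1: D(X) = {2,3,5,6}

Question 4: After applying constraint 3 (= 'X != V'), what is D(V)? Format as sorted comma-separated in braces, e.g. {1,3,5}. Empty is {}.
Constraint 1 (X < Y) on D(X)={2,3,5,6} D(Y)={2,4,8}: Y {2,4,8}->{4,8}
Constraint 2 (X < V) on D(X)={2,3,5,6} D(V)={1,3,4,7,8}: V {1,3,4,7,8}->{3,4,7,8}
Constraint 3 (X != V) on D(X)={2,3,5,6} D(V)={3,4,7,8}: no change
So after constraint 3: D(V) = {3,4,7,8}

Answer: {3,4,7,8}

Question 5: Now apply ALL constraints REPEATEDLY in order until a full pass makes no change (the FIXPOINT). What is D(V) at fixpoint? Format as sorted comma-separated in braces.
pass 0 (initial): D(V)={1,3,4,7,8}
pass 1: V {1,3,4,7,8}->{3,4,7,8}; Y {2,4,8}->{4,8}
pass 2: no change
Fixpoint after 2 passes: D(V) = {3,4,7,8}

Answer: {3,4,7,8}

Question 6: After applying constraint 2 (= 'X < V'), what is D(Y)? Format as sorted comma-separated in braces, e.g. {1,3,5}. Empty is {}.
Answer: {4,8}

Derivation:
Constraint 1 (X < Y) on D(X)={2,3,5,6} D(Y)={2,4,8}: Y {2,4,8}->{4,8}
Constraint 2 (X < V) on D(X)={2,3,5,6} D(V)={1,3,4,7,8}: V {1,3,4,7,8}->{3,4,7,8}
So after constraint 2: D(Y) = {4,8}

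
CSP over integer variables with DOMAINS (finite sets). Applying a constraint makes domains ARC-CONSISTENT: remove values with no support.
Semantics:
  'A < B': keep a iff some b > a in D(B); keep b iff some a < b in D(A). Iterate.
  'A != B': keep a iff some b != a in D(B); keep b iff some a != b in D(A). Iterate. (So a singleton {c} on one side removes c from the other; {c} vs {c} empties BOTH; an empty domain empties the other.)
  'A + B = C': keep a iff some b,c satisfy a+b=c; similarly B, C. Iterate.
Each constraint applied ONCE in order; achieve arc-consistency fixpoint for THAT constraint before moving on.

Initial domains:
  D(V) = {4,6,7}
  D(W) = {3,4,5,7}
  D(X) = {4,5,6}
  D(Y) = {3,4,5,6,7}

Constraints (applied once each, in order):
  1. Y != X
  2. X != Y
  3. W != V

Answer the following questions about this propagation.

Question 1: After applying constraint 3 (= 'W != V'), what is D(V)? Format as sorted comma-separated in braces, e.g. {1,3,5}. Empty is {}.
Constraint 1 (Y != X) on D(Y)={3,4,5,6,7} D(X)={4,5,6}: no change
Constraint 2 (X != Y) on D(X)={4,5,6} D(Y)={3,4,5,6,7}: no change
Constraint 3 (W != V) on D(W)={3,4,5,7} D(V)={4,6,7}: no change
So after constraint 3: D(V) = {4,6,7}

Answer: {4,6,7}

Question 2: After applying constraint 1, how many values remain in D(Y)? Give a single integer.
Answer: 5

Derivation:
Constraint 1 (Y != X) on D(Y)={3,4,5,6,7} D(X)={4,5,6}: no change
So after constraint 1: D(Y)={3,4,5,6,7}, size = 5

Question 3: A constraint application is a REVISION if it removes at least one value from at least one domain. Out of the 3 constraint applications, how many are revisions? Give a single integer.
Constraint 1 (Y != X) on D(Y)={3,4,5,6,7} D(X)={4,5,6}: no change => not a revision
Constraint 2 (X != Y) on D(X)={4,5,6} D(Y)={3,4,5,6,7}: no change => not a revision
Constraint 3 (W != V) on D(W)={3,4,5,7} D(V)={4,6,7}: no change => not a revision
Total revisions = 0

Answer: 0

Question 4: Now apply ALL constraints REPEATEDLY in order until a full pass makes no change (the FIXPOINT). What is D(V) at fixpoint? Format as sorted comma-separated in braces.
pass 0 (initial): D(V)={4,6,7}
pass 1: no change
Fixpoint after 1 passes: D(V) = {4,6,7}

Answer: {4,6,7}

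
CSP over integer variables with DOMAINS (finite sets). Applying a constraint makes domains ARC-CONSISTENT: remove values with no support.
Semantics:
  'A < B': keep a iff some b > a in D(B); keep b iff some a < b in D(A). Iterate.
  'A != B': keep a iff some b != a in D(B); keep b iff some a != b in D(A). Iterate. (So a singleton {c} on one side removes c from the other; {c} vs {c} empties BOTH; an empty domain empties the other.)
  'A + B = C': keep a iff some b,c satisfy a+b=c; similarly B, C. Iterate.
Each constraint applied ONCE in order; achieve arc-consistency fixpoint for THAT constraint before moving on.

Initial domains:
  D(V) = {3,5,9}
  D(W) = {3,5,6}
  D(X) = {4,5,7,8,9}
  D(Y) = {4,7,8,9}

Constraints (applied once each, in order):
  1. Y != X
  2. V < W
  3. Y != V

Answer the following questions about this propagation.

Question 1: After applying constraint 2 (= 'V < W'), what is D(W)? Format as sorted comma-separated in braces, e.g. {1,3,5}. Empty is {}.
Constraint 1 (Y != X) on D(Y)={4,7,8,9} D(X)={4,5,7,8,9}: no change
Constraint 2 (V < W) on D(V)={3,5,9} D(W)={3,5,6}: V {3,5,9}->{3,5}; W {3,5,6}->{5,6}
So after constraint 2: D(W) = {5,6}

Answer: {5,6}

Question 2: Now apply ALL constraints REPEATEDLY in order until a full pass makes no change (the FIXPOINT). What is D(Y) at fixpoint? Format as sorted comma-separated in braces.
pass 0 (initial): D(Y)={4,7,8,9}
pass 1: V {3,5,9}->{3,5}; W {3,5,6}->{5,6}
pass 2: no change
Fixpoint after 2 passes: D(Y) = {4,7,8,9}

Answer: {4,7,8,9}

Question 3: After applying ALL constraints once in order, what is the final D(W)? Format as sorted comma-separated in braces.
Answer: {5,6}

Derivation:
Constraint 1 (Y != X) on D(Y)={4,7,8,9} D(X)={4,5,7,8,9}: no change
Constraint 2 (V < W) on D(V)={3,5,9} D(W)={3,5,6}: V {3,5,9}->{3,5}; W {3,5,6}->{5,6}
Constraint 3 (Y != V) on D(Y)={4,7,8,9} D(V)={3,5}: no change
So after all 3 constraints: D(W) = {5,6}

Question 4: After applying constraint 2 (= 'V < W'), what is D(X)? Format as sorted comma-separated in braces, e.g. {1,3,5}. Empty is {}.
Answer: {4,5,7,8,9}

Derivation:
Constraint 1 (Y != X) on D(Y)={4,7,8,9} D(X)={4,5,7,8,9}: no change
Constraint 2 (V < W) on D(V)={3,5,9} D(W)={3,5,6}: V {3,5,9}->{3,5}; W {3,5,6}->{5,6}
So after constraint 2: D(X) = {4,5,7,8,9}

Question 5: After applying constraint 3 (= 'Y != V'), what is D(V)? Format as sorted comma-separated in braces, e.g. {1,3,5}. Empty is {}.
Constraint 1 (Y != X) on D(Y)={4,7,8,9} D(X)={4,5,7,8,9}: no change
Constraint 2 (V < W) on D(V)={3,5,9} D(W)={3,5,6}: V {3,5,9}->{3,5}; W {3,5,6}->{5,6}
Constraint 3 (Y != V) on D(Y)={4,7,8,9} D(V)={3,5}: no change
So after constraint 3: D(V) = {3,5}

Answer: {3,5}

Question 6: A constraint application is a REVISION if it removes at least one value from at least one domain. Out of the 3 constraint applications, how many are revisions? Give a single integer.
Constraint 1 (Y != X) on D(Y)={4,7,8,9} D(X)={4,5,7,8,9}: no change => not a revision
Constraint 2 (V < W) on D(V)={3,5,9} D(W)={3,5,6}: V {3,5,9}->{3,5}; W {3,5,6}->{5,6} => REVISION
Constraint 3 (Y != V) on D(Y)={4,7,8,9} D(V)={3,5}: no change => not a revision
Total revisions = 1

Answer: 1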